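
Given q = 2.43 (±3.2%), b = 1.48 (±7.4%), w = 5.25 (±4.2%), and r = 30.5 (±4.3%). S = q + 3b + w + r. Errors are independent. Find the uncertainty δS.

S is a linear combination, so absolute uncertainties add in quadrature:
  (δq)² = 0.00605;  (3·δb)² = 0.108;  (δw)² = 0.0486;  (δr)² = 1.72
δS = √(1.88) = 1.37

1.37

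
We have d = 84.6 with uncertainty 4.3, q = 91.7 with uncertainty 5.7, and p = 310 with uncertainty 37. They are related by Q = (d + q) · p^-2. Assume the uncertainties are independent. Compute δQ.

Let u = d + q = 176. δu = √(δd² + δq²) = √(18.5 + 32.5) = 7.14, so δu/u = 0.0405.
Q is then a monomial in u, p:
δQ/Q = √((δu/u)² + (-2·δp/p)²) = √(0.00164 + 0.0570) = 0.242
Q = 0.00183, so δQ = 0.242 × 0.00183 = 0.000444.

0.000444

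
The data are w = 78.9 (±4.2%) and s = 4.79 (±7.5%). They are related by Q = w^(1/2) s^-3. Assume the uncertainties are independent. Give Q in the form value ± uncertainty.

0.0808 ± 0.0183

Each factor contributes (exponent × relative error)² to (δQ/Q)²:
  (½·δw/w)² = (0.5×0.0420)² = 0.000441;  (-3·δs/s)² = (-3×0.0750)² = 0.0506
δQ/Q = √(0.0511) = 0.226
Q = 0.0808, so δQ = 0.226 × 0.0808 = 0.0183.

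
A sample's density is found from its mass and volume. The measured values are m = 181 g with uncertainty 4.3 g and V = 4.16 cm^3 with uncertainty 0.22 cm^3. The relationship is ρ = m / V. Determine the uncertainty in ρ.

Each factor contributes (exponent × relative error)² to (δρ/ρ)²:
  (1·δm/m)² = (1×0.0238)² = 0.000564;  (-1·δV/V)² = (-1×0.0529)² = 0.00280
δρ/ρ = √(0.00336) = 0.0580
ρ = 43.5 g/cm^3, so δρ = 0.0580 × 43.5 = 2.52 g/cm^3.

2.52 g/cm^3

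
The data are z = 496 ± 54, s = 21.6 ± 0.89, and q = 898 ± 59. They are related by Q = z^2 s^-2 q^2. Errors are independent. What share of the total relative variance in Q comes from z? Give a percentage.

66.3%

(δQ/Q)² = (2·δz/z)² + (-2·δs/s)² + (2·δq/q)²
  z term: (2×0.109)² = 0.0474
  s term: (-2×0.0412)² = 0.00679
  q term: (2×0.0657)² = 0.0173
Total = 0.0715. Share from z = 0.0474/0.0715 = 0.663.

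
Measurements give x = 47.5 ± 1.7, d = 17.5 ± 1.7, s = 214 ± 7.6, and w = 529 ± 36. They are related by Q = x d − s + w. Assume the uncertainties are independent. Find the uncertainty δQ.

93.6

Let p = x·d = 831. δp/p = √((1·δx/x)² + (1·δd/d)²) = √(0.00128 + 0.00944) = 0.104, so δp = 86.1.
Q = p − s + w: δQ = √(δp² + δs² + δw²) = √(7410 + 57.8 + 1300) = 93.6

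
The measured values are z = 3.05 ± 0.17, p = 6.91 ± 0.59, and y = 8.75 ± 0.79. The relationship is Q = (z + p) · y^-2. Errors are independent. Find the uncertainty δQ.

0.0248

Let u = z + p = 9.96. δu = √(δz² + δp²) = √(0.0289 + 0.348) = 0.614, so δu/u = 0.0616.
Q is then a monomial in u, y:
δQ/Q = √((δu/u)² + (-2·δy/y)²) = √(0.00380 + 0.0326) = 0.191
Q = 0.130, so δQ = 0.191 × 0.130 = 0.0248.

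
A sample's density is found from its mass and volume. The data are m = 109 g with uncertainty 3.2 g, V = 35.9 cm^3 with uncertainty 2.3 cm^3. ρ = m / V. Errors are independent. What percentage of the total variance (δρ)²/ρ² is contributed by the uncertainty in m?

17.4%

(δρ/ρ)² = (1·δm/m)² + (-1·δV/V)²
  m term: (1×0.0294)² = 0.000862
  V term: (-1×0.0641)² = 0.00410
Total = 0.00497. Share from m = 0.000862/0.00497 = 0.174.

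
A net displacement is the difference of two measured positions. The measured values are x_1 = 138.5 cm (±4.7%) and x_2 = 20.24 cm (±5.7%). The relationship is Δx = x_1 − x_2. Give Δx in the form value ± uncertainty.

118.3 ± 6.61 cm

Each term contributes (cᵢ δxᵢ)² to (δΔx)²:
  (δx_1)² = 42.4;  (δx_2)² = 1.33
δΔx = √(43.7) = 6.61 cm
Δx = 118.3 cm.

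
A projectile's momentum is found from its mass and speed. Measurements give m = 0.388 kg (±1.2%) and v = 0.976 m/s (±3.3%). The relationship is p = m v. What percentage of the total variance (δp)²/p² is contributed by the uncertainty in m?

11.7%

(δp/p)² = (1·δm/m)² + (1·δv/v)²
  m term: (1×0.0120)² = 0.000144
  v term: (1×0.0330)² = 0.00109
Total = 0.00123. Share from m = 0.000144/0.00123 = 0.117.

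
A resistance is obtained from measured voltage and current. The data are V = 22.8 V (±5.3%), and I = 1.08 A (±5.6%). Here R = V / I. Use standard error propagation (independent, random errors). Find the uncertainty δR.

1.63 Ω

R is a product of powers, so relative uncertainties combine in quadrature:
  (1·δV/V)² = (1×0.0530)² = 0.00281;  (-1·δI/I)² = (-1×0.0560)² = 0.00314
δR/R = √(0.00594) = 0.0771
R = 21.1 Ω, so δR = 0.0771 × 21.1 = 1.63 Ω.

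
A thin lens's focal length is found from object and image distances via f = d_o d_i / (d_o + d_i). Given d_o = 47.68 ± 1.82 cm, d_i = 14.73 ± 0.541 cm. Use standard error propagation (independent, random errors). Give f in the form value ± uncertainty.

∂f/∂d_o = (d_i/(d_o+d_i))² = 0.0557;  ∂f/∂d_i = (d_o/(d_o+d_i))² = 0.584
δf = √((∂f/∂d_o · δd_o)² + (∂f/∂d_i · δd_i)²) = √(0.0103 + 0.0997) = 0.332 cm
f = 11.25 cm.

11.25 ± 0.332 cm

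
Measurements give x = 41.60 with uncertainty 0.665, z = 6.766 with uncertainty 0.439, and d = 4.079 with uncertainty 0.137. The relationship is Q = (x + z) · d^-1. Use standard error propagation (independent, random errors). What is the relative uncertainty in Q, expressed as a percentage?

3.74%

Let u = x + z = 48.37. δu = √(δx² + δz²) = √(0.442 + 0.193) = 0.797, so δu/u = 0.0165.
Q is then a monomial in u, d:
δQ/Q = √((δu/u)² + (-1·δd/d)²) = √(0.000271 + 0.00113) = 0.0374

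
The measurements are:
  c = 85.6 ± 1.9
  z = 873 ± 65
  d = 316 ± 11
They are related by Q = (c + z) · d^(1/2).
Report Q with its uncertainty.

Let u = c + z = 959. δu = √(δc² + δz²) = √(3.61 + 4220) = 65.0, so δu/u = 0.0678.
Q is then a monomial in u, d:
δQ/Q = √((δu/u)² + (½·δd/d)²) = √(0.00460 + 0.000303) = 0.0700
Q = 17000, so δQ = 0.0700 × 17000 = 1190.

17000 ± 1190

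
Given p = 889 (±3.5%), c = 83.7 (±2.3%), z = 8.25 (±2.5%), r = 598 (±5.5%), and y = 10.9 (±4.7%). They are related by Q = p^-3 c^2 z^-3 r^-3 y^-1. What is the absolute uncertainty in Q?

1.67e-18

For a monomial Q ∝ p^-3, c^2, z^-3, r^-3, y^-1, fractional errors add in quadrature:
  (-3·δp/p)² = (-3×0.0350)² = 0.0110;  (2·δc/c)² = (2×0.0230)² = 0.00212;  (-3·δz/z)² = (-3×0.0250)² = 0.00563;  (-3·δr/r)² = (-3×0.0550)² = 0.0272;  (-1·δy/y)² = (-1×0.0470)² = 0.00221
δQ/Q = √(0.0482) = 0.220
Q = 7.62e-18, so δQ = 0.220 × 7.62e-18 = 1.67e-18.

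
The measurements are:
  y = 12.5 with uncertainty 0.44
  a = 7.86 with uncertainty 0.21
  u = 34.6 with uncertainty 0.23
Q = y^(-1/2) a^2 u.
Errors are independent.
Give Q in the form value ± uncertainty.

605 ± 34.3

Products/powers → add relative errors in quadrature, weighted by exponent:
  (−½·δy/y)² = (-0.5×0.0352)² = 0.000310;  (2·δa/a)² = (2×0.0267)² = 0.00286;  (1·δu/u)² = (1×0.00665)² = 4.42e-05
δQ/Q = √(0.00321) = 0.0567
Q = 605, so δQ = 0.0567 × 605 = 34.3.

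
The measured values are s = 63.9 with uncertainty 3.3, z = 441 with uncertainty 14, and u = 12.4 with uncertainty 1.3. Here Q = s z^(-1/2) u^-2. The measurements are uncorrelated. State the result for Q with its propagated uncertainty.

0.0198 ± 0.00428

For a monomial Q ∝ s, z^(-1/2), u^-2, fractional errors add in quadrature:
  (1·δs/s)² = (1×0.0516)² = 0.00267;  (−½·δz/z)² = (-0.5×0.0317)² = 0.000252;  (-2·δu/u)² = (-2×0.105)² = 0.0440
δQ/Q = √(0.0469) = 0.217
Q = 0.0198, so δQ = 0.217 × 0.0198 = 0.00428.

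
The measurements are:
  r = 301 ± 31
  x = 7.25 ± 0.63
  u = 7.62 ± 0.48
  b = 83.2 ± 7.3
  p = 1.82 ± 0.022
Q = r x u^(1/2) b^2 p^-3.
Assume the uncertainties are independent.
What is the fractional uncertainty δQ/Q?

0.226

Each factor contributes (exponent × relative error)² to (δQ/Q)²:
  (1·δr/r)² = (1×0.103)² = 0.0106;  (1·δx/x)² = (1×0.0869)² = 0.00755;  (½·δu/u)² = (0.5×0.0630)² = 0.000992;  (2·δb/b)² = (2×0.0877)² = 0.0308;  (-3·δp/p)² = (-3×0.0121)² = 0.00132
δQ/Q = √(0.0513) = 0.226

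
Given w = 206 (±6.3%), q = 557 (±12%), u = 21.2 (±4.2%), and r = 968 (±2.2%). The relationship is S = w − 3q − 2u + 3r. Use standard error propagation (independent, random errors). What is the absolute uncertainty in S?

211

Absolute uncertainties add in quadrature for a linear combination:
  (δw)² = 168;  (3·δq)² = 40200;  (2·δu)² = 3.17;  (3·δr)² = 4080
δS = √(44500) = 211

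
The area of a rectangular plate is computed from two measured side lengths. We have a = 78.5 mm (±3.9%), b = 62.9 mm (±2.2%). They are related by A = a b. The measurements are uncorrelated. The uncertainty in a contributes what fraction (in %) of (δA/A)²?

75.9%

(δA/A)² = (1·δa/a)² + (1·δb/b)²
  a term: (1×0.0390)² = 0.00152
  b term: (1×0.0220)² = 0.000484
Total = 0.00201. Share from a = 0.00152/0.00201 = 0.759.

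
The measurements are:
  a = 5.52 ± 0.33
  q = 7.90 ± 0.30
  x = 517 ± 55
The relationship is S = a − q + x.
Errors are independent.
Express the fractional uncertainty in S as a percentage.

10.7%

S is a linear combination, so absolute uncertainties add in quadrature:
  (δa)² = 0.109;  (δq)² = 0.0900;  (δx)² = 3020
δS = √(3030) = 55.0
S = 515, so δS/S = 55.0/515 = 0.107.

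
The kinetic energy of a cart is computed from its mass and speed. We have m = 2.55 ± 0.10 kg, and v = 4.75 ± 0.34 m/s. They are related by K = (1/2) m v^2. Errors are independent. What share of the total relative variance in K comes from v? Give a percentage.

93.0%

(δK/K)² = (1·δm/m)² + (2·δv/v)²
  m term: (1×0.0392)² = 0.00154
  v term: (2×0.0716)² = 0.0205
Total = 0.0220. Share from v = 0.0205/0.0220 = 0.930.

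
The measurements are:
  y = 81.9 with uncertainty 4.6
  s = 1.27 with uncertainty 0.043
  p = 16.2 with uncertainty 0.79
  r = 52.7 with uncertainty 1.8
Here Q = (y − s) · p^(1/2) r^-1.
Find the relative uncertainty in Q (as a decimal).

Let u = y − s = 80.6. δu = √(δy² + δs²) = √(21.2 + 0.00185) = 4.60, so δu/u = 0.0571.
Q is then a monomial in u, p, r:
δQ/Q = √((δu/u)² + (½·δp/p)² + (-1·δr/r)²) = √(0.00326 + 0.000595 + 0.00117) = 0.0708

0.0708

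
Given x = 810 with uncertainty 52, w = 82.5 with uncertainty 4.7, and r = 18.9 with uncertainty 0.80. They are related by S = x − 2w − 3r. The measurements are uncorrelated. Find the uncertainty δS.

Each term contributes (cᵢ δxᵢ)² to (δS)²:
  (δx)² = 2700;  (2·δw)² = 88.4;  (3·δr)² = 5.76
δS = √(2800) = 52.9

52.9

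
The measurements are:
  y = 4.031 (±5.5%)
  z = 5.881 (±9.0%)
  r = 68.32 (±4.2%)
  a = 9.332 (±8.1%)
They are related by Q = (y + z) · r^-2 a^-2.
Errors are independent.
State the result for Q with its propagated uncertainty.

Let u = y + z = 9.912. δu = √(δy² + δz²) = √(0.0492 + 0.280) = 0.574, so δu/u = 0.0579.
Q is then a monomial in u, r, a:
δQ/Q = √((δu/u)² + (-2·δr/r)² + (-2·δa/a)²) = √(0.00335 + 0.00706 + 0.0262) = 0.191
Q = 2.438e-05, so δQ = 0.191 × 2.438e-05 = 4.67e-06.

(2.438 ± 0.467) × 10^-5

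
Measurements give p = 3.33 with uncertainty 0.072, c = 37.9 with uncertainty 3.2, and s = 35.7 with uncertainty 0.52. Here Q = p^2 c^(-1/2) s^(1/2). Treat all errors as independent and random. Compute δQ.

Products/powers → add relative errors in quadrature, weighted by exponent:
  (2·δp/p)² = (2×0.0216)² = 0.00187;  (−½·δc/c)² = (-0.5×0.0844)² = 0.00178;  (½·δs/s)² = (0.5×0.0146)² = 5.3e-05
δQ/Q = √(0.00371) = 0.0609
Q = 10.8, so δQ = 0.0609 × 10.8 = 0.655.

0.655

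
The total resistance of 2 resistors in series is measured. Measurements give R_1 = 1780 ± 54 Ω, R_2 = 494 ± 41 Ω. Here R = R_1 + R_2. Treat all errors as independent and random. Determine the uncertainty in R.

67.8 Ω

Each term contributes (cᵢ δxᵢ)² to (δR)²:
  (δR_1)² = 2920;  (δR_2)² = 1680
δR = √(4600) = 67.8 Ω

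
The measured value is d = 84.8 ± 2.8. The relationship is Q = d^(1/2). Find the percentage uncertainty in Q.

Since Q is a product/quotient, work with relative uncertainties:
  (½·δd/d)² = (0.5×0.0330)² = 0.000273
δQ/Q = √(0.000273) = 0.0165

1.65%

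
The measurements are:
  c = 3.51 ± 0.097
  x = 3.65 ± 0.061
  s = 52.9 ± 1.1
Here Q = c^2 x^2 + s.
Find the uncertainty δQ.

Let p = c^2·x^2 = 164. δp/p = √((2·δc/c)² + (2·δx/x)²) = √(0.00305 + 0.00112) = 0.0646, so δp = 10.6.
Q = p + s: δQ = √(δp² + δs²) = √(112 + 1.21) = 10.7

10.7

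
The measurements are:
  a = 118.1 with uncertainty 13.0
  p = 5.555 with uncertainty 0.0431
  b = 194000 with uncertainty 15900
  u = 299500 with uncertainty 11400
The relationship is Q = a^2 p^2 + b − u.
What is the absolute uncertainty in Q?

97000

Let w = a^2·p^2 = 430400. δw/w = √((2·δa/a)² + (2·δp/p)²) = √(0.0485 + 0.000241) = 0.221, so δw = 95000.
Q = w + b − u: δQ = √(δw² + δb² + δu²) = √(9.02e+09 + 2.53e+08 + 1.3e+08) = 97000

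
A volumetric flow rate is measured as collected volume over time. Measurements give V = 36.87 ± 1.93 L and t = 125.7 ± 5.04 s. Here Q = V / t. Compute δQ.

Relative error in a monomial: (δQ/Q)² = Σ (nᵢ · δxᵢ/xᵢ)².
  (1·δV/V)² = (1×0.0523)² = 0.00274;  (-1·δt/t)² = (-1×0.0401)² = 0.00161
δQ/Q = √(0.00435) = 0.0659
Q = 0.2933 L/s, so δQ = 0.0659 × 0.2933 = 0.0193 L/s.

0.0193 L/s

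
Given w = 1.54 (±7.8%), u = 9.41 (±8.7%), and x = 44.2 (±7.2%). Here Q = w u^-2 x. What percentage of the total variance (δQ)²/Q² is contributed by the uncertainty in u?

72.9%

(δQ/Q)² = (1·δw/w)² + (-2·δu/u)² + (1·δx/x)²
  w term: (1×0.0780)² = 0.00608
  u term: (-2×0.0870)² = 0.0303
  x term: (1×0.0720)² = 0.00518
Total = 0.0415. Share from u = 0.0303/0.0415 = 0.729.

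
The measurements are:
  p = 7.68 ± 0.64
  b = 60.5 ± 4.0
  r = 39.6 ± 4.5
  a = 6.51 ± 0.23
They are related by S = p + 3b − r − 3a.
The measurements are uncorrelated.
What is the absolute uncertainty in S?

For a sum/difference, combine absolute errors in quadrature:
  (δp)² = 0.410;  (3·δb)² = 144;  (δr)² = 20.2;  (3·δa)² = 0.476
δS = √(165) = 12.9

12.9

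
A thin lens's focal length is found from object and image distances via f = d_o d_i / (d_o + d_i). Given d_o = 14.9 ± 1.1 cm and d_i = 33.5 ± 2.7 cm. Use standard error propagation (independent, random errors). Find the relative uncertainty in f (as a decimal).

0.0568

∂f/∂d_o = (d_i/(d_o+d_i))² = 0.479;  ∂f/∂d_i = (d_o/(d_o+d_i))² = 0.0948
δf = √((∂f/∂d_o · δd_o)² + (∂f/∂d_i · δd_i)²) = √(0.278 + 0.0655) = 0.586 cm
f = 10.3 cm, so δf/f = 0.586/10.3 = 0.0568.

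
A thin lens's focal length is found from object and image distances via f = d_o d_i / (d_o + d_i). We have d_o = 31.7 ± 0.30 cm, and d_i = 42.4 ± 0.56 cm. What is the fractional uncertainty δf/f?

0.00783

∂f/∂d_o = (d_i/(d_o+d_i))² = 0.327;  ∂f/∂d_i = (d_o/(d_o+d_i))² = 0.183
δf = √((∂f/∂d_o · δd_o)² + (∂f/∂d_i · δd_i)²) = √(0.00965 + 0.0105) = 0.142 cm
f = 18.1 cm, so δf/f = 0.142/18.1 = 0.00783.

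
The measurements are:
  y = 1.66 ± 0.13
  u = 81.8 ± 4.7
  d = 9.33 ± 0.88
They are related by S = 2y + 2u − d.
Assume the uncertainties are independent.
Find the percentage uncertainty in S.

5.99%

Absolute uncertainties add in quadrature for a linear combination:
  (2·δy)² = 0.0676;  (2·δu)² = 88.4;  (δd)² = 0.774
δS = √(89.2) = 9.44
S = 158, so δS/S = 9.44/158 = 0.0599.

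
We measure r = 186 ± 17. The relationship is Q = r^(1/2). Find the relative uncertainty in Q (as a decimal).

For a monomial Q ∝ r^(1/2), fractional errors add in quadrature:
  (½·δr/r)² = (0.5×0.0914)² = 0.00209
δQ/Q = √(0.00209) = 0.0457

0.0457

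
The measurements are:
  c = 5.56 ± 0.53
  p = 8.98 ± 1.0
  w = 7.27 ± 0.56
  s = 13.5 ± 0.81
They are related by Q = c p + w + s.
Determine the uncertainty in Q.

7.38

Let h = c·p = 49.9. δh/h = √((1·δc/c)² + (1·δp/p)²) = √(0.00909 + 0.0124) = 0.147, so δh = 7.32.
Q = h + w + s: δQ = √(δh² + δw² + δs²) = √(53.6 + 0.314 + 0.656) = 7.38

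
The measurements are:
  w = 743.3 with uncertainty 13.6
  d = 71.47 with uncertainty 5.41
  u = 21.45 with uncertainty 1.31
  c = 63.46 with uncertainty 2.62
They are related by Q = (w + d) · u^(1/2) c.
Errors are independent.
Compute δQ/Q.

Let h = w + d = 814.8. δh = √(δw² + δd²) = √(185 + 29.3) = 14.6, so δh/h = 0.0180.
Q is then a monomial in h, u, c:
δQ/Q = √((δh/h)² + (½·δu/u)² + (1·δc/c)²) = √(0.000323 + 0.000932 + 0.00170) = 0.0544

0.0544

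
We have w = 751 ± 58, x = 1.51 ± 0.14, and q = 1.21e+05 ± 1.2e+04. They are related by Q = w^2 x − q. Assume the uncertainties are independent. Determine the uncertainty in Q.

Let p = w^2·x = 8.52e+05. δp/p = √((2·δw/w)² + (1·δx/x)²) = √(0.0239 + 0.00860) = 0.180, so δp = 1.53e+05.
Q = p − q: δQ = √(δp² + δq²) = √(2.35e+10 + 1.44e+08) = 1.54e+05

1.54e+05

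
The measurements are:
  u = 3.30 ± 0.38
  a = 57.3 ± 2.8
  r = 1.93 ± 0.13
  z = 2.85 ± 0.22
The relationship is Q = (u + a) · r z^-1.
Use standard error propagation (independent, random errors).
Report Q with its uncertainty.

41.0 ± 4.62

Let w = u + a = 60.6. δw = √(δu² + δa²) = √(0.144 + 7.84) = 2.83, so δw/w = 0.0466.
Q is then a monomial in w, r, z:
δQ/Q = √((δw/w)² + (1·δr/r)² + (-1·δz/z)²) = √(0.00217 + 0.00454 + 0.00596) = 0.113
Q = 41.0, so δQ = 0.113 × 41.0 = 4.62.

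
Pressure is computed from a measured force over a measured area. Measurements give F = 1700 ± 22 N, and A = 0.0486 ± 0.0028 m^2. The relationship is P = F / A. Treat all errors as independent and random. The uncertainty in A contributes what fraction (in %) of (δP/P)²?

(δP/P)² = (1·δF/F)² + (-1·δA/A)²
  F term: (1×0.0129)² = 0.000167
  A term: (-1×0.0576)² = 0.00332
Total = 0.00349. Share from A = 0.00332/0.00349 = 0.952.

95.2%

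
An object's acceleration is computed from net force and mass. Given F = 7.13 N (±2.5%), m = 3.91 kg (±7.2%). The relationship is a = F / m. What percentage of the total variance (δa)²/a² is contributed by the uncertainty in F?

(δa/a)² = (1·δF/F)² + (-1·δm/m)²
  F term: (1×0.0250)² = 0.000625
  m term: (-1×0.0720)² = 0.00518
Total = 0.00581. Share from F = 0.000625/0.00581 = 0.108.

10.8%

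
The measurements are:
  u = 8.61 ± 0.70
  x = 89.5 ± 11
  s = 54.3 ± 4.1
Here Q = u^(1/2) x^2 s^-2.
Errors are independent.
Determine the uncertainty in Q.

Relative error in a monomial: (δQ/Q)² = Σ (nᵢ · δxᵢ/xᵢ)².
  (½·δu/u)² = (0.5×0.0813)² = 0.00165;  (2·δx/x)² = (2×0.123)² = 0.0604;  (-2·δs/s)² = (-2×0.0755)² = 0.0228
δQ/Q = √(0.0849) = 0.291
Q = 7.97, so δQ = 0.291 × 7.97 = 2.32.

2.32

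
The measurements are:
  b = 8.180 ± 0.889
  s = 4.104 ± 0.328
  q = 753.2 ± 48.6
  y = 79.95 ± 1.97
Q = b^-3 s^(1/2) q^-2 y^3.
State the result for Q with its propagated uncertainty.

Relative error in a monomial: (δQ/Q)² = Σ (nᵢ · δxᵢ/xᵢ)².
  (-3·δb/b)² = (-3×0.109)² = 0.106;  (½·δs/s)² = (0.5×0.0799)² = 0.00160;  (-2·δq/q)² = (-2×0.0645)² = 0.0167;  (3·δy/y)² = (3×0.0246)² = 0.00546
δQ/Q = √(0.130) = 0.361
Q = 0.003334, so δQ = 0.361 × 0.003334 = 0.00120.

0.003334 ± 0.00120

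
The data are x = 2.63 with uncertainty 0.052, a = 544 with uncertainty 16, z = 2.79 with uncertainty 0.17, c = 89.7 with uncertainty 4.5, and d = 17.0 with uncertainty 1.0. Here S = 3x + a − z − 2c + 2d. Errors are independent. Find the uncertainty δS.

18.5

Each term contributes (cᵢ δxᵢ)² to (δS)²:
  (3·δx)² = 0.0243;  (δa)² = 256;  (δz)² = 0.0289;  (2·δc)² = 81.0;  (2·δd)² = 4.00
δS = √(341) = 18.5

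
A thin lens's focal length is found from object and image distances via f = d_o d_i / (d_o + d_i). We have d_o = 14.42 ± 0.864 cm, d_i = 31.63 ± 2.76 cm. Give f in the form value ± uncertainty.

∂f/∂d_o = (d_i/(d_o+d_i))² = 0.472;  ∂f/∂d_i = (d_o/(d_o+d_i))² = 0.0981
δf = √((∂f/∂d_o · δd_o)² + (∂f/∂d_i · δd_i)²) = √(0.166 + 0.0732) = 0.489 cm
f = 9.905 cm.

9.905 ± 0.489 cm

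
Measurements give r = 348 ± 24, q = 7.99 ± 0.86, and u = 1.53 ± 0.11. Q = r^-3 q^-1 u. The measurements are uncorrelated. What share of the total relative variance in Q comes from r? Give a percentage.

(δQ/Q)² = (-3·δr/r)² + (-1·δq/q)² + (1·δu/u)²
  r term: (-3×0.0690)² = 0.0428
  q term: (-1×0.108)² = 0.0116
  u term: (1×0.0719)² = 0.00517
Total = 0.0596. Share from r = 0.0428/0.0596 = 0.719.

71.9%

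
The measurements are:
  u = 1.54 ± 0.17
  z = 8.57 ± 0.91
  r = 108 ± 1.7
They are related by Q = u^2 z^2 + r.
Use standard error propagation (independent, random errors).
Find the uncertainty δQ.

Let p = u^2·z^2 = 174. δp/p = √((2·δu/u)² + (2·δz/z)²) = √(0.0487 + 0.0451) = 0.306, so δp = 53.4.
Q = p + r: δQ = √(δp² + δr²) = √(2850 + 2.89) = 53.4

53.4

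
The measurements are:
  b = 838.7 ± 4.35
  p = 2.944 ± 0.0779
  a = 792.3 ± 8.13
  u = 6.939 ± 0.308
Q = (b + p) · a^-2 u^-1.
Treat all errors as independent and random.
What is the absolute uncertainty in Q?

9.5e-06

Let w = b + p = 841.6. δw = √(δb² + δp²) = √(18.9 + 0.00607) = 4.35, so δw/w = 0.00517.
Q is then a monomial in w, a, u:
δQ/Q = √((δw/w)² + (-2·δa/a)² + (-1·δu/u)²) = √(2.67e-05 + 0.000421 + 0.00197) = 0.0492
Q = 0.0001932, so δQ = 0.0492 × 0.0001932 = 9.5e-06.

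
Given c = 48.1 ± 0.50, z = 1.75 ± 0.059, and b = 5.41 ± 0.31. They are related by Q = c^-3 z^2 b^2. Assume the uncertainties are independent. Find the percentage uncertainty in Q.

13.7%

Q is a product of powers, so relative uncertainties combine in quadrature:
  (-3·δc/c)² = (-3×0.0104)² = 0.000973;  (2·δz/z)² = (2×0.0337)² = 0.00455;  (2·δb/b)² = (2×0.0573)² = 0.0131
δQ/Q = √(0.0187) = 0.137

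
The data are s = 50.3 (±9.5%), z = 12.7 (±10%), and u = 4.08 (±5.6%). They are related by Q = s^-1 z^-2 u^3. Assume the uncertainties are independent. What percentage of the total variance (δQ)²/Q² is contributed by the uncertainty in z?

51.8%

(δQ/Q)² = (-1·δs/s)² + (-2·δz/z)² + (3·δu/u)²
  s term: (-1×0.0950)² = 0.00903
  z term: (-2×0.100)² = 0.0400
  u term: (3×0.0560)² = 0.0282
Total = 0.0772. Share from z = 0.0400/0.0772 = 0.518.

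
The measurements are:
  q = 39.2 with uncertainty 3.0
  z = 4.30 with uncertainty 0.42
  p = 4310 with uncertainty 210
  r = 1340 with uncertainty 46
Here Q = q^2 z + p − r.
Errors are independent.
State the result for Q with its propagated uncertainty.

Let w = q^2·z = 6610. δw/w = √((2·δq/q)² + (1·δz/z)²) = √(0.0234 + 0.00954) = 0.182, so δw = 1200.
Q = w + p − r: δQ = √(δw² + δp² + δr²) = √(1.44e+06 + 44100 + 2120) = 1220
Q = 9580.

9580 ± 1220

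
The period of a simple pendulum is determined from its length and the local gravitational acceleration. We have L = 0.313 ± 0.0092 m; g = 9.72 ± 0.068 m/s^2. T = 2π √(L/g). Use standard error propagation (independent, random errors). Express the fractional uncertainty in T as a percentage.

Since T is a product/quotient, work with relative uncertainties:
  (½·δL/L)² = (0.5×0.0294)² = 0.000216;  (−½·δg/g)² = (-0.5×0.00700)² = 1.22e-05
δT/T = √(0.000228) = 0.0151

1.51%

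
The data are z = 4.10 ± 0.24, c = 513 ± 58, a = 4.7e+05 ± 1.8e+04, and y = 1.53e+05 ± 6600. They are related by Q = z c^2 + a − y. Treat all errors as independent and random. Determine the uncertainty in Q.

Let p = z·c^2 = 1.08e+06. δp/p = √((1·δz/z)² + (2·δc/c)²) = √(0.00343 + 0.0511) = 0.234, so δp = 2.52e+05.
Q = p + a − y: δQ = √(δp² + δa² + δy²) = √(6.35e+10 + 3.24e+08 + 4.36e+07) = 2.53e+05

2.53e+05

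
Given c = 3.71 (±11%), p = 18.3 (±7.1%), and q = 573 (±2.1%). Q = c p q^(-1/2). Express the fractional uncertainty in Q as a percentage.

13.1%

Products/powers → add relative errors in quadrature, weighted by exponent:
  (1·δc/c)² = (1×0.110)² = 0.0121;  (1·δp/p)² = (1×0.0710)² = 0.00504;  (−½·δq/q)² = (-0.5×0.0210)² = 0.000110
δQ/Q = √(0.0173) = 0.131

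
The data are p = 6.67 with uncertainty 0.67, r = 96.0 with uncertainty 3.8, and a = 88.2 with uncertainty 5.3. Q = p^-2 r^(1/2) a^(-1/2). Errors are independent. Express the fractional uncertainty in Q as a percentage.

For a monomial Q ∝ p^-2, r^(1/2), a^(-1/2), fractional errors add in quadrature:
  (-2·δp/p)² = (-2×0.100)² = 0.0404;  (½·δr/r)² = (0.5×0.0396)² = 0.000392;  (−½·δa/a)² = (-0.5×0.0601)² = 0.000903
δQ/Q = √(0.0417) = 0.204

20.4%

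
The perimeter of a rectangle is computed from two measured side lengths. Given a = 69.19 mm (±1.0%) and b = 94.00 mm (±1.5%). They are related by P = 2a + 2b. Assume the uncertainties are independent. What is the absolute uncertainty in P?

P is a linear combination, so absolute uncertainties add in quadrature:
  (2·δa)² = 1.91;  (2·δb)² = 7.95
δP = √(9.87) = 3.14 mm

3.14 mm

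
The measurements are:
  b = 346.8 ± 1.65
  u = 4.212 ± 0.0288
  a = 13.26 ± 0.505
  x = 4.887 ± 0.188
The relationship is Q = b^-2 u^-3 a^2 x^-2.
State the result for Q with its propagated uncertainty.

(8.192 ± 0.906) × 10^-7

Relative error in a monomial: (δQ/Q)² = Σ (nᵢ · δxᵢ/xᵢ)².
  (-2·δb/b)² = (-2×0.00476)² = 9.05e-05;  (-3·δu/u)² = (-3×0.00684)² = 0.000421;  (2·δa/a)² = (2×0.0381)² = 0.00580;  (-2·δx/x)² = (-2×0.0385)² = 0.00592
δQ/Q = √(0.0122) = 0.111
Q = 8.192e-07, so δQ = 0.111 × 8.192e-07 = 9.06e-08.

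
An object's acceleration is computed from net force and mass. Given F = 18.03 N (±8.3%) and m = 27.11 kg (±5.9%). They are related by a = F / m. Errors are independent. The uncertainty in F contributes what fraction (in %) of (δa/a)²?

(δa/a)² = (1·δF/F)² + (-1·δm/m)²
  F term: (1×0.0830)² = 0.00689
  m term: (-1×0.0590)² = 0.00348
Total = 0.0104. Share from F = 0.00689/0.0104 = 0.664.

66.4%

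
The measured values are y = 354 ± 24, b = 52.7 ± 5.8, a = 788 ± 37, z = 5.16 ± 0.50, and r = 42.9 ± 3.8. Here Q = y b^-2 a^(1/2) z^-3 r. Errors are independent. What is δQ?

For a monomial Q ∝ y, b^-2, a^(1/2), z^-3, r, fractional errors add in quadrature:
  (1·δy/y)² = (1×0.0678)² = 0.00460;  (-2·δb/b)² = (-2×0.110)² = 0.0485;  (½·δa/a)² = (0.5×0.0470)² = 0.000551;  (-3·δz/z)² = (-3×0.0969)² = 0.0845;  (1·δr/r)² = (1×0.0886)² = 0.00785
δQ/Q = √(0.146) = 0.382
Q = 1.12, so δQ = 0.382 × 1.12 = 0.427.

0.427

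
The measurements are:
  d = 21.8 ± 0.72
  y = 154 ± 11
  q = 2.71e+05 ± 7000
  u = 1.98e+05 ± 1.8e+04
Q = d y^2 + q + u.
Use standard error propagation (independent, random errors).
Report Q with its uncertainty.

(9.86 ± 0.782) × 10^5

Let p = d·y^2 = 5.17e+05. δp/p = √((1·δd/d)² + (2·δy/y)²) = √(0.00109 + 0.0204) = 0.147, so δp = 75800.
Q = p + q + u: δQ = √(δp² + δq² + δu²) = √(5.75e+09 + 4.9e+07 + 3.24e+08) = 78200
Q = 9.86e+05.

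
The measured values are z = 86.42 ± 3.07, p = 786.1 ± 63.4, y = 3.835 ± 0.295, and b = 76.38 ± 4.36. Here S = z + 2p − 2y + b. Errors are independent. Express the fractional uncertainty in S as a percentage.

7.35%

Sums and differences: (δS)² = Σ (cᵢ δxᵢ)².
  (δz)² = 9.42;  (2·δp)² = 16100;  (2·δy)² = 0.348;  (δb)² = 19.0
δS = √(16100) = 127
S = 1727, so δS/S = 127/1727 = 0.0735.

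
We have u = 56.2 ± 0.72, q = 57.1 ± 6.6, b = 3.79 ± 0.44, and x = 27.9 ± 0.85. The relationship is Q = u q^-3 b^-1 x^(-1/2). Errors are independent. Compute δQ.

Relative error in a monomial: (δQ/Q)² = Σ (nᵢ · δxᵢ/xᵢ)².
  (1·δu/u)² = (1×0.0128)² = 0.000164;  (-3·δq/q)² = (-3×0.116)² = 0.120;  (-1·δb/b)² = (-1×0.116)² = 0.0135;  (−½·δx/x)² = (-0.5×0.0305)² = 0.000232
δQ/Q = √(0.134) = 0.366
Q = 1.51e-05, so δQ = 0.366 × 1.51e-05 = 5.52e-06.

5.52e-06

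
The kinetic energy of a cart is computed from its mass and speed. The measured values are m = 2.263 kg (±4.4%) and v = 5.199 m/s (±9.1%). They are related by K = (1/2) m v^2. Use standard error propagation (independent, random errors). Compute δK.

K is a product of powers, so relative uncertainties combine in quadrature:
  (1·δm/m)² = (1×0.0440)² = 0.00194;  (2·δv/v)² = (2×0.0910)² = 0.0331
δK/K = √(0.0351) = 0.187
K = 30.58 J, so δK = 0.187 × 30.58 = 5.73 J.

5.73 J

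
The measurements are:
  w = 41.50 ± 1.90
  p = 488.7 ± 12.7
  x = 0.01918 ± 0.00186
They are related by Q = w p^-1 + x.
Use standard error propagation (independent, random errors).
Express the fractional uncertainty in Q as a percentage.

Let h = w·p^-1 = 0.08492. δh/h = √((1·δw/w)² + (-1·δp/p)²) = √(0.00210 + 0.000675) = 0.0526, so δh = 0.00447.
Q = h + x: δQ = √(δh² + δx²) = √(2e-05 + 3.46e-06) = 0.00484
Q = 0.1041, so δQ/Q = 0.00484/0.1041 = 0.0465.

4.65%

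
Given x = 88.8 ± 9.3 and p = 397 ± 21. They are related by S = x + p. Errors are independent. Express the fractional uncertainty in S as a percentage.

4.73%

Each term contributes (cᵢ δxᵢ)² to (δS)²:
  (δx)² = 86.5;  (δp)² = 441
δS = √(527) = 23.0
S = 486, so δS/S = 23.0/486 = 0.0473.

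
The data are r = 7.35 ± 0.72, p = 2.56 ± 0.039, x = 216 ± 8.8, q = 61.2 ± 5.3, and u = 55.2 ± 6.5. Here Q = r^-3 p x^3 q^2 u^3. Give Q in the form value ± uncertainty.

(4.09 ± 2.07) × 10^13

Each factor contributes (exponent × relative error)² to (δQ/Q)²:
  (-3·δr/r)² = (-3×0.0980)² = 0.0864;  (1·δp/p)² = (1×0.0152)² = 0.000232;  (3·δx/x)² = (3×0.0407)² = 0.0149;  (2·δq/q)² = (2×0.0866)² = 0.0300;  (3·δu/u)² = (3×0.118)² = 0.125
δQ/Q = √(0.256) = 0.506
Q = 4.09e+13, so δQ = 0.506 × 4.09e+13 = 2.07e+13.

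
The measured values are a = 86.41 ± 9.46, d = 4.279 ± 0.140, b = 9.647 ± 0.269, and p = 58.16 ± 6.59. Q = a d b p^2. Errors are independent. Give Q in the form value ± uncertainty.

(1.207 ± 0.308) × 10^7

Each factor contributes (exponent × relative error)² to (δQ/Q)²:
  (1·δa/a)² = (1×0.109)² = 0.0120;  (1·δd/d)² = (1×0.0327)² = 0.00107;  (1·δb/b)² = (1×0.0279)² = 0.000778;  (2·δp/p)² = (2×0.113)² = 0.0514
δQ/Q = √(0.0652) = 0.255
Q = 1.207e+07, so δQ = 0.255 × 1.207e+07 = 3.08e+06.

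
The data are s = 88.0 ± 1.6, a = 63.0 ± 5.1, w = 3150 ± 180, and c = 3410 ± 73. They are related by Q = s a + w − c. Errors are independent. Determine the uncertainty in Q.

Let p = s·a = 5540. δp/p = √((1·δs/s)² + (1·δa/a)²) = √(0.000331 + 0.00655) = 0.0830, so δp = 460.
Q = p + w − c: δQ = √(δp² + δw² + δc²) = √(2.12e+05 + 32400 + 5330) = 499

499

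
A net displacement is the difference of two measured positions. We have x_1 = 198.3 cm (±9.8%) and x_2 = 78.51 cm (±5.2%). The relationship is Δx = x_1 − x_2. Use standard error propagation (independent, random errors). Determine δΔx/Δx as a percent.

16.6%

Each term contributes (cᵢ δxᵢ)² to (δΔx)²:
  (δx_1)² = 378;  (δx_2)² = 16.7
δΔx = √(394) = 19.9 cm
Δx = 119.8 cm, so δΔx/Δx = 19.9/119.8 = 0.166.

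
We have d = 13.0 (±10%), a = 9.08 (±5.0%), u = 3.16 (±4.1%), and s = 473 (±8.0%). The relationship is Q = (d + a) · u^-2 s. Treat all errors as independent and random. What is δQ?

Let w = d + a = 22.1. δw = √(δd² + δa²) = √(1.69 + 0.206) = 1.38, so δw/w = 0.0624.
Q is then a monomial in w, u, s:
δQ/Q = √((δw/w)² + (-2·δu/u)² + (1·δs/s)²) = √(0.00389 + 0.00672 + 0.00640) = 0.130
Q = 1050, so δQ = 0.130 × 1050 = 136.

136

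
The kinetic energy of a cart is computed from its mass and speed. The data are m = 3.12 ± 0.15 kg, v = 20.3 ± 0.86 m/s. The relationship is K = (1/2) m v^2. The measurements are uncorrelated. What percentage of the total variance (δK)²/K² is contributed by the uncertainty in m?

(δK/K)² = (1·δm/m)² + (2·δv/v)²
  m term: (1×0.0481)² = 0.00231
  v term: (2×0.0424)² = 0.00718
Total = 0.00949. Share from m = 0.00231/0.00949 = 0.244.

24.4%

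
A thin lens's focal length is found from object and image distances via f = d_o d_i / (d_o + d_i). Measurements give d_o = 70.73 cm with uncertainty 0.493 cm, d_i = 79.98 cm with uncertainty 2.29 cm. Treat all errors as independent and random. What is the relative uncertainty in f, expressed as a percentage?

1.39%

∂f/∂d_o = (d_i/(d_o+d_i))² = 0.282;  ∂f/∂d_i = (d_o/(d_o+d_i))² = 0.220
δf = √((∂f/∂d_o · δd_o)² + (∂f/∂d_i · δd_i)²) = √(0.0193 + 0.254) = 0.523 cm
f = 37.54 cm, so δf/f = 0.523/37.54 = 0.0139.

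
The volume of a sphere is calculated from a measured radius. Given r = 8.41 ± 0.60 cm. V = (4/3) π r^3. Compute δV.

533 cm^3

V ∝ r^3, so δV/V = |3| · δr/r = 3 × 0.0713 = 0.214.
V = 2490 cm^3, so δV = 0.214 × 2490 = 533 cm^3.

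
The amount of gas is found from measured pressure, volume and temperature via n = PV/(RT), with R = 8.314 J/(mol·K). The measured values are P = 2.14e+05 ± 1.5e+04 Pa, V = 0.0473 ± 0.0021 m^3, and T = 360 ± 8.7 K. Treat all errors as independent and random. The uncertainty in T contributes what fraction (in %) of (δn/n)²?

(δn/n)² = (1·δP/P)² + (1·δV/V)² + (-1·δT/T)²
  P term: (1×0.0701)² = 0.00491
  V term: (1×0.0444)² = 0.00197
  T term: (-1×0.0242)² = 0.000584
Total = 0.00747. Share from T = 0.000584/0.00747 = 0.0782.

7.82%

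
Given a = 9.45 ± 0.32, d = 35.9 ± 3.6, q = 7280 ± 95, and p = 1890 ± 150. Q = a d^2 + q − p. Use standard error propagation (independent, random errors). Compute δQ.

Let w = a·d^2 = 12200. δw/w = √((1·δa/a)² + (2·δd/d)²) = √(0.00115 + 0.0402) = 0.203, so δw = 2480.
Q = w + q − p: δQ = √(δw² + δq² + δp²) = √(6.14e+06 + 9020 + 22500) = 2480

2480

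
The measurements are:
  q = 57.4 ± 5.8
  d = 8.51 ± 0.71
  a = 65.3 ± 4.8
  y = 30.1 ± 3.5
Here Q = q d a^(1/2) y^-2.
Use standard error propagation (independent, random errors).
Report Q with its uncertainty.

4.36 ± 1.17

Each factor contributes (exponent × relative error)² to (δQ/Q)²:
  (1·δq/q)² = (1×0.101)² = 0.0102;  (1·δd/d)² = (1×0.0834)² = 0.00696;  (½·δa/a)² = (0.5×0.0735)² = 0.00135;  (-2·δy/y)² = (-2×0.116)² = 0.0541
δQ/Q = √(0.0726) = 0.269
Q = 4.36, so δQ = 0.269 × 4.36 = 1.17.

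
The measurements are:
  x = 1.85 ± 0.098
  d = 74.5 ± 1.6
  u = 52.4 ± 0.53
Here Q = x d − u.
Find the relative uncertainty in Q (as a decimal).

Let p = x·d = 138. δp/p = √((1·δx/x)² + (1·δd/d)²) = √(0.00281 + 0.000461) = 0.0572, so δp = 7.88.
Q = p − u: δQ = √(δp² + δu²) = √(62.1 + 0.281) = 7.90
Q = 85.4, so δQ/Q = 7.90/85.4 = 0.0924.

0.0924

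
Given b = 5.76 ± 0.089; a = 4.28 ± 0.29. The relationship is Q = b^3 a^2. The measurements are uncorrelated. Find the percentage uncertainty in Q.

14.3%

Products/powers → add relative errors in quadrature, weighted by exponent:
  (3·δb/b)² = (3×0.0155)² = 0.00215;  (2·δa/a)² = (2×0.0678)² = 0.0184
δQ/Q = √(0.0205) = 0.143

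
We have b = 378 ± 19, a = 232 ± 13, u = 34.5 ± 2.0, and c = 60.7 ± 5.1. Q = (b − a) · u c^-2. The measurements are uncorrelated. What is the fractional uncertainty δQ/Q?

0.238

Let w = b − a = 146. δw = √(δb² + δa²) = √(361 + 169) = 23.0, so δw/w = 0.158.
Q is then a monomial in w, u, c:
δQ/Q = √((δw/w)² + (1·δu/u)² + (-2·δc/c)²) = √(0.0249 + 0.00336 + 0.0282) = 0.238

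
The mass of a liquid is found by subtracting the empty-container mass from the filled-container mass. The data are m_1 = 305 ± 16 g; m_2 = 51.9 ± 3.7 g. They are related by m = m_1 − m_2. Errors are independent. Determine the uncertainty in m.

Sums and differences: (δm)² = Σ (cᵢ δxᵢ)².
  (δm_1)² = 256;  (δm_2)² = 13.7
δm = √(270) = 16.4 g

16.4 g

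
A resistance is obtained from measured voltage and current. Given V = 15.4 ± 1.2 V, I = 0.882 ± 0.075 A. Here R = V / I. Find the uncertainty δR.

2.01 Ω

Since R is a product/quotient, work with relative uncertainties:
  (1·δV/V)² = (1×0.0779)² = 0.00607;  (-1·δI/I)² = (-1×0.0850)² = 0.00723
δR/R = √(0.0133) = 0.115
R = 17.5 Ω, so δR = 0.115 × 17.5 = 2.01 Ω.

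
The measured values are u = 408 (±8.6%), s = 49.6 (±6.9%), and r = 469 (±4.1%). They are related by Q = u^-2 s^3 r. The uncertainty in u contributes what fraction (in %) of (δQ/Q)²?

(δQ/Q)² = (-2·δu/u)² + (3·δs/s)² + (1·δr/r)²
  u term: (-2×0.0860)² = 0.0296
  s term: (3×0.0690)² = 0.0428
  r term: (1×0.0410)² = 0.00168
Total = 0.0741. Share from u = 0.0296/0.0741 = 0.399.

39.9%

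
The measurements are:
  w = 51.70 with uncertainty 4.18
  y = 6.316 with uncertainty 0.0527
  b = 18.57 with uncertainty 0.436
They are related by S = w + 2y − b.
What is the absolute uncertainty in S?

Absolute uncertainties add in quadrature for a linear combination:
  (δw)² = 17.5;  (2·δy)² = 0.0111;  (δb)² = 0.190
δS = √(17.7) = 4.20

4.20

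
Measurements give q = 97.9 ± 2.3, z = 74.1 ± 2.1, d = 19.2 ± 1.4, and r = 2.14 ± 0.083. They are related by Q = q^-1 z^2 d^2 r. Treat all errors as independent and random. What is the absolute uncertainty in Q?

7210

For a monomial Q ∝ q^-1, z^2, d^2, r, fractional errors add in quadrature:
  (-1·δq/q)² = (-1×0.0235)² = 0.000552;  (2·δz/z)² = (2×0.0283)² = 0.00321;  (2·δd/d)² = (2×0.0729)² = 0.0213;  (1·δr/r)² = (1×0.0388)² = 0.00150
δQ/Q = √(0.0265) = 0.163
Q = 44200, so δQ = 0.163 × 44200 = 7210.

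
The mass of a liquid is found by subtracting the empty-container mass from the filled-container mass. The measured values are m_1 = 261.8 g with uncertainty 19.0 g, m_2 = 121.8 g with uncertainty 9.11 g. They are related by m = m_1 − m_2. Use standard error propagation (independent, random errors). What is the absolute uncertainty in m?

21.1 g

For a sum/difference, combine absolute errors in quadrature:
  (δm_1)² = 361;  (δm_2)² = 83.0
δm = √(444) = 21.1 g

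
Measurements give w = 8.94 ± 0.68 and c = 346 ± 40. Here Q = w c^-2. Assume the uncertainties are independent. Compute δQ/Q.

Q is a product of powers, so relative uncertainties combine in quadrature:
  (1·δw/w)² = (1×0.0761)² = 0.00579;  (-2·δc/c)² = (-2×0.116)² = 0.0535
δQ/Q = √(0.0592) = 0.243

0.243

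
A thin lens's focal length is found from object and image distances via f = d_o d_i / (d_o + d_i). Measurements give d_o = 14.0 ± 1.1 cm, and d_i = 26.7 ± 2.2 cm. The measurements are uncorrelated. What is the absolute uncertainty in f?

0.540 cm

∂f/∂d_o = (d_i/(d_o+d_i))² = 0.430;  ∂f/∂d_i = (d_o/(d_o+d_i))² = 0.118
δf = √((∂f/∂d_o · δd_o)² + (∂f/∂d_i · δd_i)²) = √(0.224 + 0.0678) = 0.540 cm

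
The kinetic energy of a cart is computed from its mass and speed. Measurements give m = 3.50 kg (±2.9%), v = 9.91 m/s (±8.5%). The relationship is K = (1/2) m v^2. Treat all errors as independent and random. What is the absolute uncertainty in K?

29.6 J

Relative error in a monomial: (δK/K)² = Σ (nᵢ · δxᵢ/xᵢ)².
  (1·δm/m)² = (1×0.0290)² = 0.000841;  (2·δv/v)² = (2×0.0850)² = 0.0289
δK/K = √(0.0297) = 0.172
K = 172 J, so δK = 0.172 × 172 = 29.6 J.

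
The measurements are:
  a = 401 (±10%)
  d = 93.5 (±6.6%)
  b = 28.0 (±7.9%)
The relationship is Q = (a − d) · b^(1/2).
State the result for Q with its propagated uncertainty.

Let u = a − d = 308. δu = √(δa² + δd²) = √(1610 + 38.1) = 40.6, so δu/u = 0.132.
Q is then a monomial in u, b:
δQ/Q = √((δu/u)² + (½·δb/b)²) = √(0.0174 + 0.00156) = 0.138
Q = 1630, so δQ = 0.138 × 1630 = 224.

1630 ± 224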